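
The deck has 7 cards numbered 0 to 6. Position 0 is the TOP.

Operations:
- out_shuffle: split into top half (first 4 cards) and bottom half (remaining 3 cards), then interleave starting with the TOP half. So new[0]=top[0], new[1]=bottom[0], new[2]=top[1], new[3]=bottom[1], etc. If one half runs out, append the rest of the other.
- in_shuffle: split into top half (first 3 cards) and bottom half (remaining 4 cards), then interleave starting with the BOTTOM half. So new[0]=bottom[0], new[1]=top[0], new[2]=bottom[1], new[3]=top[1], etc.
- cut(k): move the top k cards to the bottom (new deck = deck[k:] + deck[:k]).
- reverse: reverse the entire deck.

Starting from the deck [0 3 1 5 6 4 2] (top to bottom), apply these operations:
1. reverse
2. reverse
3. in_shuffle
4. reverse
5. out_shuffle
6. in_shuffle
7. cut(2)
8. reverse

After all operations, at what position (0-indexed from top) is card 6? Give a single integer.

After op 1 (reverse): [2 4 6 5 1 3 0]
After op 2 (reverse): [0 3 1 5 6 4 2]
After op 3 (in_shuffle): [5 0 6 3 4 1 2]
After op 4 (reverse): [2 1 4 3 6 0 5]
After op 5 (out_shuffle): [2 6 1 0 4 5 3]
After op 6 (in_shuffle): [0 2 4 6 5 1 3]
After op 7 (cut(2)): [4 6 5 1 3 0 2]
After op 8 (reverse): [2 0 3 1 5 6 4]
Card 6 is at position 5.

Answer: 5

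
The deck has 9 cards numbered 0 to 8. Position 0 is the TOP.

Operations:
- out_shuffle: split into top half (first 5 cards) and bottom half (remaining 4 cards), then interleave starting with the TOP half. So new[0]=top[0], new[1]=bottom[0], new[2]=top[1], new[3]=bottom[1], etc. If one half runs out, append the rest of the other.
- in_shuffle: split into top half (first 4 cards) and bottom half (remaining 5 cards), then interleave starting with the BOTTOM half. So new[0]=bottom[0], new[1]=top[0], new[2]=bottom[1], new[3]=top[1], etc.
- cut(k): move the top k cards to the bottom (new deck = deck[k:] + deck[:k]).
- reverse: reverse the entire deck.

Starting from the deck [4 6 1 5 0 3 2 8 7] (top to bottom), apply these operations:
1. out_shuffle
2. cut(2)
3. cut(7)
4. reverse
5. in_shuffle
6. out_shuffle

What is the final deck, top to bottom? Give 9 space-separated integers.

After op 1 (out_shuffle): [4 3 6 2 1 8 5 7 0]
After op 2 (cut(2)): [6 2 1 8 5 7 0 4 3]
After op 3 (cut(7)): [4 3 6 2 1 8 5 7 0]
After op 4 (reverse): [0 7 5 8 1 2 6 3 4]
After op 5 (in_shuffle): [1 0 2 7 6 5 3 8 4]
After op 6 (out_shuffle): [1 5 0 3 2 8 7 4 6]

Answer: 1 5 0 3 2 8 7 4 6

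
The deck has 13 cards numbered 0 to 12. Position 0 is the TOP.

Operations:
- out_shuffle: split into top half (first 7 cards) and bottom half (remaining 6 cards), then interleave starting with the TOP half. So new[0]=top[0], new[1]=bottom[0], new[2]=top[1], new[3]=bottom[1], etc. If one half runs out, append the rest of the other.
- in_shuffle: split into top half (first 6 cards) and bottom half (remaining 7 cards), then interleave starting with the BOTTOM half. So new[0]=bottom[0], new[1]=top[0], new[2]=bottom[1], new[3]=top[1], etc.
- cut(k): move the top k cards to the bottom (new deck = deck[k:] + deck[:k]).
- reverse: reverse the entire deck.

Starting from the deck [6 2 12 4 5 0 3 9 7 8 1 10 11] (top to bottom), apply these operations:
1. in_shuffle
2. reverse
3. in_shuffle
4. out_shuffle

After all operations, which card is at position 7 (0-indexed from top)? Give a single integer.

After op 1 (in_shuffle): [3 6 9 2 7 12 8 4 1 5 10 0 11]
After op 2 (reverse): [11 0 10 5 1 4 8 12 7 2 9 6 3]
After op 3 (in_shuffle): [8 11 12 0 7 10 2 5 9 1 6 4 3]
After op 4 (out_shuffle): [8 5 11 9 12 1 0 6 7 4 10 3 2]
Position 7: card 6.

Answer: 6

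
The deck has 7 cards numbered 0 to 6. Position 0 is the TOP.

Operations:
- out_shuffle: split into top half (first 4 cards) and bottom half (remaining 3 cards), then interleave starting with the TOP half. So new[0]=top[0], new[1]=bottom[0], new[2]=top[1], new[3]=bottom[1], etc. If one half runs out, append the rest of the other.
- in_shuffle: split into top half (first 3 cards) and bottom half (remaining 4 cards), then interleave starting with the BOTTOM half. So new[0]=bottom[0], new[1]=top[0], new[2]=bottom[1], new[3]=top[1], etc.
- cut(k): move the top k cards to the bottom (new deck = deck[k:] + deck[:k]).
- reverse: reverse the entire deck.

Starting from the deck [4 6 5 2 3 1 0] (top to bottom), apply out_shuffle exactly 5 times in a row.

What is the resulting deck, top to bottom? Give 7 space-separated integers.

Answer: 4 5 3 0 6 2 1

Derivation:
After op 1 (out_shuffle): [4 3 6 1 5 0 2]
After op 2 (out_shuffle): [4 5 3 0 6 2 1]
After op 3 (out_shuffle): [4 6 5 2 3 1 0]
After op 4 (out_shuffle): [4 3 6 1 5 0 2]
After op 5 (out_shuffle): [4 5 3 0 6 2 1]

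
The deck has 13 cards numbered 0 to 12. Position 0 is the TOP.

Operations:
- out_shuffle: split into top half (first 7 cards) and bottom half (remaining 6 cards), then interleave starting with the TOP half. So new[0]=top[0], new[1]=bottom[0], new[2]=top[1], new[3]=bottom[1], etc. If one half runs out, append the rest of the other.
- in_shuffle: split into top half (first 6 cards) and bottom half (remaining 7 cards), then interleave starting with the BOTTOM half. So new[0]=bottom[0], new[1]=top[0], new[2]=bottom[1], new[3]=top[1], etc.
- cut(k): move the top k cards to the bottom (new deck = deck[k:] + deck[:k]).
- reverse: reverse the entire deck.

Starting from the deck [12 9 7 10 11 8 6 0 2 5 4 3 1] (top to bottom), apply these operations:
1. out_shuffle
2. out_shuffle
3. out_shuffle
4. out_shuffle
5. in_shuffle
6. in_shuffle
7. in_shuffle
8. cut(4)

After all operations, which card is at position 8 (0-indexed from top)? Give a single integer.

After op 1 (out_shuffle): [12 0 9 2 7 5 10 4 11 3 8 1 6]
After op 2 (out_shuffle): [12 4 0 11 9 3 2 8 7 1 5 6 10]
After op 3 (out_shuffle): [12 8 4 7 0 1 11 5 9 6 3 10 2]
After op 4 (out_shuffle): [12 5 8 9 4 6 7 3 0 10 1 2 11]
After op 5 (in_shuffle): [7 12 3 5 0 8 10 9 1 4 2 6 11]
After op 6 (in_shuffle): [10 7 9 12 1 3 4 5 2 0 6 8 11]
After op 7 (in_shuffle): [4 10 5 7 2 9 0 12 6 1 8 3 11]
After op 8 (cut(4)): [2 9 0 12 6 1 8 3 11 4 10 5 7]
Position 8: card 11.

Answer: 11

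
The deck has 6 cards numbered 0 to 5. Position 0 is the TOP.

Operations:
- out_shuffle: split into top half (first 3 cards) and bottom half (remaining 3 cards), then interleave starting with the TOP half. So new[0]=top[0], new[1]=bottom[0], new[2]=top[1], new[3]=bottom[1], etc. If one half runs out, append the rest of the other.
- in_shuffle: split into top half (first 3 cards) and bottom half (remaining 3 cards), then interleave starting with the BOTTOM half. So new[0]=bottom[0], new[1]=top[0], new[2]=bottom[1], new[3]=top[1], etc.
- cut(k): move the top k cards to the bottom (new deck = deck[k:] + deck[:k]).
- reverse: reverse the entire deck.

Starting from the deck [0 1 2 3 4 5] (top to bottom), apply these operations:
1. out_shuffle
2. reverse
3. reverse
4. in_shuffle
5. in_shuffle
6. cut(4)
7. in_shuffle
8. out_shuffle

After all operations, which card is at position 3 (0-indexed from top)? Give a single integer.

After op 1 (out_shuffle): [0 3 1 4 2 5]
After op 2 (reverse): [5 2 4 1 3 0]
After op 3 (reverse): [0 3 1 4 2 5]
After op 4 (in_shuffle): [4 0 2 3 5 1]
After op 5 (in_shuffle): [3 4 5 0 1 2]
After op 6 (cut(4)): [1 2 3 4 5 0]
After op 7 (in_shuffle): [4 1 5 2 0 3]
After op 8 (out_shuffle): [4 2 1 0 5 3]
Position 3: card 0.

Answer: 0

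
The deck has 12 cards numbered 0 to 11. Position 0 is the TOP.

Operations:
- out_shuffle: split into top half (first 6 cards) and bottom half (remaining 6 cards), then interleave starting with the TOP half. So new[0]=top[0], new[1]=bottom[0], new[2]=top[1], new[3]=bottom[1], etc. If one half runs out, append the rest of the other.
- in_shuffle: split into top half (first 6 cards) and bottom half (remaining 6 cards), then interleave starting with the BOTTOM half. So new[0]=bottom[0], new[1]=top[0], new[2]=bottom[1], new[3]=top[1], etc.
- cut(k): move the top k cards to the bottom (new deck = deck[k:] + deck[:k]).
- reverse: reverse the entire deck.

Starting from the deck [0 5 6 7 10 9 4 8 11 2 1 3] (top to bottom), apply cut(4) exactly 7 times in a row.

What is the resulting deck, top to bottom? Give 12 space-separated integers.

After op 1 (cut(4)): [10 9 4 8 11 2 1 3 0 5 6 7]
After op 2 (cut(4)): [11 2 1 3 0 5 6 7 10 9 4 8]
After op 3 (cut(4)): [0 5 6 7 10 9 4 8 11 2 1 3]
After op 4 (cut(4)): [10 9 4 8 11 2 1 3 0 5 6 7]
After op 5 (cut(4)): [11 2 1 3 0 5 6 7 10 9 4 8]
After op 6 (cut(4)): [0 5 6 7 10 9 4 8 11 2 1 3]
After op 7 (cut(4)): [10 9 4 8 11 2 1 3 0 5 6 7]

Answer: 10 9 4 8 11 2 1 3 0 5 6 7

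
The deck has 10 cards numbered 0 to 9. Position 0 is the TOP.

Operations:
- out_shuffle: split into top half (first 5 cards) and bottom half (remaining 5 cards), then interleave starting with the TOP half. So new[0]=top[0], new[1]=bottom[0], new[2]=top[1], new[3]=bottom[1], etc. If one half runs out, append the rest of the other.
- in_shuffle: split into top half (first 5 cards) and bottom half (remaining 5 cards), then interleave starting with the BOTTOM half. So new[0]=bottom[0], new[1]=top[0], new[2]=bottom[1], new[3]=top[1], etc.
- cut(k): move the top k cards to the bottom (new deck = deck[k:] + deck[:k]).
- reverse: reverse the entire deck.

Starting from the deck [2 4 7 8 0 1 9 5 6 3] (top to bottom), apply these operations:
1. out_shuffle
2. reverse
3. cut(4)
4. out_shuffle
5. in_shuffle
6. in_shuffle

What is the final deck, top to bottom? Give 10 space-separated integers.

Answer: 7 0 1 5 3 4 8 2 9 6

Derivation:
After op 1 (out_shuffle): [2 1 4 9 7 5 8 6 0 3]
After op 2 (reverse): [3 0 6 8 5 7 9 4 1 2]
After op 3 (cut(4)): [5 7 9 4 1 2 3 0 6 8]
After op 4 (out_shuffle): [5 2 7 3 9 0 4 6 1 8]
After op 5 (in_shuffle): [0 5 4 2 6 7 1 3 8 9]
After op 6 (in_shuffle): [7 0 1 5 3 4 8 2 9 6]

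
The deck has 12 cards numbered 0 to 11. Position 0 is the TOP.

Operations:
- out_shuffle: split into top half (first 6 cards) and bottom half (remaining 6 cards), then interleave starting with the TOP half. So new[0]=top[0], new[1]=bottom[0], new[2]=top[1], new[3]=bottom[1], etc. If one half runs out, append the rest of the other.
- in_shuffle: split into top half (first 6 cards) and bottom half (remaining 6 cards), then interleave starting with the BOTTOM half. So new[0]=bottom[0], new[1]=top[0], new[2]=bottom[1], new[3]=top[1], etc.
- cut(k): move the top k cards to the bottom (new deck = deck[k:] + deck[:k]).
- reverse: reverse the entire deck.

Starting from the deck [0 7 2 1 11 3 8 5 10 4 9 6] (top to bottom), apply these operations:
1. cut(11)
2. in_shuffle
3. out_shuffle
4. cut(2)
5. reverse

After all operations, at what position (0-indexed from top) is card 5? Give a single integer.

After op 1 (cut(11)): [6 0 7 2 1 11 3 8 5 10 4 9]
After op 2 (in_shuffle): [3 6 8 0 5 7 10 2 4 1 9 11]
After op 3 (out_shuffle): [3 10 6 2 8 4 0 1 5 9 7 11]
After op 4 (cut(2)): [6 2 8 4 0 1 5 9 7 11 3 10]
After op 5 (reverse): [10 3 11 7 9 5 1 0 4 8 2 6]
Card 5 is at position 5.

Answer: 5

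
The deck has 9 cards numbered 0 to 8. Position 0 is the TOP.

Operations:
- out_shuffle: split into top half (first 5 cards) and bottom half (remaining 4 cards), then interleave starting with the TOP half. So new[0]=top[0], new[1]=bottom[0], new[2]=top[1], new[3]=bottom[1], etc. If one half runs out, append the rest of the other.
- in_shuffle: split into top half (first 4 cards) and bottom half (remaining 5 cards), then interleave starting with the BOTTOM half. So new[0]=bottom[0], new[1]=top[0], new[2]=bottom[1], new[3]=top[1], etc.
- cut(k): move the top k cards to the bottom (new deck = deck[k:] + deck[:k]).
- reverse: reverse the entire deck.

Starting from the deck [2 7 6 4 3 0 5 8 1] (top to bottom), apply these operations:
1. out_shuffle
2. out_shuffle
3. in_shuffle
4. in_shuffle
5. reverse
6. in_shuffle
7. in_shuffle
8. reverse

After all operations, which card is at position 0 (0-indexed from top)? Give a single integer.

After op 1 (out_shuffle): [2 0 7 5 6 8 4 1 3]
After op 2 (out_shuffle): [2 8 0 4 7 1 5 3 6]
After op 3 (in_shuffle): [7 2 1 8 5 0 3 4 6]
After op 4 (in_shuffle): [5 7 0 2 3 1 4 8 6]
After op 5 (reverse): [6 8 4 1 3 2 0 7 5]
After op 6 (in_shuffle): [3 6 2 8 0 4 7 1 5]
After op 7 (in_shuffle): [0 3 4 6 7 2 1 8 5]
After op 8 (reverse): [5 8 1 2 7 6 4 3 0]
Position 0: card 5.

Answer: 5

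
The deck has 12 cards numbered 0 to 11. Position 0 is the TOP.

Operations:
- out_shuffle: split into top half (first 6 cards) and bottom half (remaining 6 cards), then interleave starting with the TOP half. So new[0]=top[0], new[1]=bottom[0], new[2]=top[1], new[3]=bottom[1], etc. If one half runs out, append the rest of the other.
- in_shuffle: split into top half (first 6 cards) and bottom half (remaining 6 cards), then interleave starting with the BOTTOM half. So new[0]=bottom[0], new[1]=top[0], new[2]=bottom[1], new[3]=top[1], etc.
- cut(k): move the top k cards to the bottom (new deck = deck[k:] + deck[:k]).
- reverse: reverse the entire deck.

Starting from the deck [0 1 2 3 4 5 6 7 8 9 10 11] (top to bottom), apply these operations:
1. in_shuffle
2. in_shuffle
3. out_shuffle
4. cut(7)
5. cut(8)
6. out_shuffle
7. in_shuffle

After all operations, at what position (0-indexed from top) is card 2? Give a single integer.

Answer: 11

Derivation:
After op 1 (in_shuffle): [6 0 7 1 8 2 9 3 10 4 11 5]
After op 2 (in_shuffle): [9 6 3 0 10 7 4 1 11 8 5 2]
After op 3 (out_shuffle): [9 4 6 1 3 11 0 8 10 5 7 2]
After op 4 (cut(7)): [8 10 5 7 2 9 4 6 1 3 11 0]
After op 5 (cut(8)): [1 3 11 0 8 10 5 7 2 9 4 6]
After op 6 (out_shuffle): [1 5 3 7 11 2 0 9 8 4 10 6]
After op 7 (in_shuffle): [0 1 9 5 8 3 4 7 10 11 6 2]
Card 2 is at position 11.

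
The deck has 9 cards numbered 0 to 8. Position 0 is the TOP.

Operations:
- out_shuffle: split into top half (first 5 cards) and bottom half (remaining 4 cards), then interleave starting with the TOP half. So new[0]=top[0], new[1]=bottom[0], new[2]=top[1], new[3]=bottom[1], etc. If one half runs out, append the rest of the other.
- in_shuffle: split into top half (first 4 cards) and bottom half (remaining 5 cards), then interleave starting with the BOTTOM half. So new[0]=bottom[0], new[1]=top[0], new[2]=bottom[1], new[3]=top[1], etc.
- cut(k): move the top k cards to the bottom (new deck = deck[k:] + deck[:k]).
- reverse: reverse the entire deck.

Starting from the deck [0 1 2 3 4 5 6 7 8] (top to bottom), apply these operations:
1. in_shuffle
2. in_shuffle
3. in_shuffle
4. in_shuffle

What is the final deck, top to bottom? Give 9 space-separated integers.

Answer: 3 7 2 6 1 5 0 4 8

Derivation:
After op 1 (in_shuffle): [4 0 5 1 6 2 7 3 8]
After op 2 (in_shuffle): [6 4 2 0 7 5 3 1 8]
After op 3 (in_shuffle): [7 6 5 4 3 2 1 0 8]
After op 4 (in_shuffle): [3 7 2 6 1 5 0 4 8]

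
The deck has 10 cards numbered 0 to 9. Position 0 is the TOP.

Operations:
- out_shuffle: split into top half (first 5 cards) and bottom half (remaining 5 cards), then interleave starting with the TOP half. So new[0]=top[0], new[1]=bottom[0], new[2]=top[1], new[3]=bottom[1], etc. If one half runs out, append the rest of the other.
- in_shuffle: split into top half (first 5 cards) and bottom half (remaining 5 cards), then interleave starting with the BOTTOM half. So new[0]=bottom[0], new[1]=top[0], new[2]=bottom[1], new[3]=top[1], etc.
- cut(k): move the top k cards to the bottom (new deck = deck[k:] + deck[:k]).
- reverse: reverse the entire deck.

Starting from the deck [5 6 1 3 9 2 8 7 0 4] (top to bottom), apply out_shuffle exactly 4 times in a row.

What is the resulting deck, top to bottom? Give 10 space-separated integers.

Answer: 5 9 0 3 7 1 8 6 2 4

Derivation:
After op 1 (out_shuffle): [5 2 6 8 1 7 3 0 9 4]
After op 2 (out_shuffle): [5 7 2 3 6 0 8 9 1 4]
After op 3 (out_shuffle): [5 0 7 8 2 9 3 1 6 4]
After op 4 (out_shuffle): [5 9 0 3 7 1 8 6 2 4]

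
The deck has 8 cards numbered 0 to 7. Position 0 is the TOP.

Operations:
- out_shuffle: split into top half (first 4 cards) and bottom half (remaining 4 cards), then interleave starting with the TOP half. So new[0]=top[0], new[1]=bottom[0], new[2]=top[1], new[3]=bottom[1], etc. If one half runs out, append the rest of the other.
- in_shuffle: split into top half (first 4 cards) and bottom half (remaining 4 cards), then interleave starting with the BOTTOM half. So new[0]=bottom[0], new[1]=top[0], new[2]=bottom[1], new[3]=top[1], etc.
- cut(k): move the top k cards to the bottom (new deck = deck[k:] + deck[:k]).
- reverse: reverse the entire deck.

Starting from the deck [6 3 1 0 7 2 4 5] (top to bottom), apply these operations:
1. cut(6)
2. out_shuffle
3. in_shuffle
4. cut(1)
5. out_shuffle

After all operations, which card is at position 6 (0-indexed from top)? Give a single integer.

Answer: 3

Derivation:
After op 1 (cut(6)): [4 5 6 3 1 0 7 2]
After op 2 (out_shuffle): [4 1 5 0 6 7 3 2]
After op 3 (in_shuffle): [6 4 7 1 3 5 2 0]
After op 4 (cut(1)): [4 7 1 3 5 2 0 6]
After op 5 (out_shuffle): [4 5 7 2 1 0 3 6]
Position 6: card 3.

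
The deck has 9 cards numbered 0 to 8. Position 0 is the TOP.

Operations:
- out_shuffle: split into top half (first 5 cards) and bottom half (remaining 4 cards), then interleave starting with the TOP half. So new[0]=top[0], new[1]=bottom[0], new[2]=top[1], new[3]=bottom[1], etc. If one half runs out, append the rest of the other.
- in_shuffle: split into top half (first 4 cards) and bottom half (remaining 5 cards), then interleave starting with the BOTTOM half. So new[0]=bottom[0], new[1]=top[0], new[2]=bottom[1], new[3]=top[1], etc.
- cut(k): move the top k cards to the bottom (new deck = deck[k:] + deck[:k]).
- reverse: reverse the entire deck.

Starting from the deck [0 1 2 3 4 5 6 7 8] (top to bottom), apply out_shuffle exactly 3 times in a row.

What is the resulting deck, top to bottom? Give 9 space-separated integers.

After op 1 (out_shuffle): [0 5 1 6 2 7 3 8 4]
After op 2 (out_shuffle): [0 7 5 3 1 8 6 4 2]
After op 3 (out_shuffle): [0 8 7 6 5 4 3 2 1]

Answer: 0 8 7 6 5 4 3 2 1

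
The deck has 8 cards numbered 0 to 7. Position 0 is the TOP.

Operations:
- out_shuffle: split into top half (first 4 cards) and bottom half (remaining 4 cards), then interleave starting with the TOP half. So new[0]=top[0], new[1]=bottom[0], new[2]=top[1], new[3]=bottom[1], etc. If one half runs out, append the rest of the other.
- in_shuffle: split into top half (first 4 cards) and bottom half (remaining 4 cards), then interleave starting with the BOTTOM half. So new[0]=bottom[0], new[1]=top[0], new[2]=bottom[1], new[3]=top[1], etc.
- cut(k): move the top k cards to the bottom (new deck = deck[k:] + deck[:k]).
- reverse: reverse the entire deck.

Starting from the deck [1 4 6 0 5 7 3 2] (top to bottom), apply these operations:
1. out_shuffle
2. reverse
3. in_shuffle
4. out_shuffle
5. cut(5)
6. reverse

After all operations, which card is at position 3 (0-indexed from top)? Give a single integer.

After op 1 (out_shuffle): [1 5 4 7 6 3 0 2]
After op 2 (reverse): [2 0 3 6 7 4 5 1]
After op 3 (in_shuffle): [7 2 4 0 5 3 1 6]
After op 4 (out_shuffle): [7 5 2 3 4 1 0 6]
After op 5 (cut(5)): [1 0 6 7 5 2 3 4]
After op 6 (reverse): [4 3 2 5 7 6 0 1]
Position 3: card 5.

Answer: 5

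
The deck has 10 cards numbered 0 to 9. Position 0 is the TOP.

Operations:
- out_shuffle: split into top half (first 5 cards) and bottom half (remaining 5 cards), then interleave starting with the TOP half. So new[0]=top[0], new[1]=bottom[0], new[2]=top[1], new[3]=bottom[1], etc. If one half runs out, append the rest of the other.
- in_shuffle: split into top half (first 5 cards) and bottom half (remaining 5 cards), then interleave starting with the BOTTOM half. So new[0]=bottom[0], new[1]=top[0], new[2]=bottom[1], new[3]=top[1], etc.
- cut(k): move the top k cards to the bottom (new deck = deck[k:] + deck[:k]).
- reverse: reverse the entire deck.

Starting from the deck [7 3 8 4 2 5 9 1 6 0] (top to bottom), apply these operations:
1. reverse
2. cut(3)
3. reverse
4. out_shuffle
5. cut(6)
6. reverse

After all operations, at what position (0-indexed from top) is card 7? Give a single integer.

After op 1 (reverse): [0 6 1 9 5 2 4 8 3 7]
After op 2 (cut(3)): [9 5 2 4 8 3 7 0 6 1]
After op 3 (reverse): [1 6 0 7 3 8 4 2 5 9]
After op 4 (out_shuffle): [1 8 6 4 0 2 7 5 3 9]
After op 5 (cut(6)): [7 5 3 9 1 8 6 4 0 2]
After op 6 (reverse): [2 0 4 6 8 1 9 3 5 7]
Card 7 is at position 9.

Answer: 9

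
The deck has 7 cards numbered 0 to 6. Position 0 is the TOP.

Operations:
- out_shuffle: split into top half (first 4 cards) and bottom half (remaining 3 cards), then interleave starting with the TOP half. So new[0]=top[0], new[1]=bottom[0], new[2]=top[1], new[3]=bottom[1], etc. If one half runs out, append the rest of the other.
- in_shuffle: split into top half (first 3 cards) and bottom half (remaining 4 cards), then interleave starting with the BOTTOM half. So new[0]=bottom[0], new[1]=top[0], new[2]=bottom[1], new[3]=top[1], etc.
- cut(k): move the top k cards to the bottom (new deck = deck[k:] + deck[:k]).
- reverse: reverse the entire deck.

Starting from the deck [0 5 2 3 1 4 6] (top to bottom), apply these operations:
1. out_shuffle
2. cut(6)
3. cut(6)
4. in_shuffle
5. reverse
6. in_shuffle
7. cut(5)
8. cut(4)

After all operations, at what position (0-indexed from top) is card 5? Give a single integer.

After op 1 (out_shuffle): [0 1 5 4 2 6 3]
After op 2 (cut(6)): [3 0 1 5 4 2 6]
After op 3 (cut(6)): [6 3 0 1 5 4 2]
After op 4 (in_shuffle): [1 6 5 3 4 0 2]
After op 5 (reverse): [2 0 4 3 5 6 1]
After op 6 (in_shuffle): [3 2 5 0 6 4 1]
After op 7 (cut(5)): [4 1 3 2 5 0 6]
After op 8 (cut(4)): [5 0 6 4 1 3 2]
Card 5 is at position 0.

Answer: 0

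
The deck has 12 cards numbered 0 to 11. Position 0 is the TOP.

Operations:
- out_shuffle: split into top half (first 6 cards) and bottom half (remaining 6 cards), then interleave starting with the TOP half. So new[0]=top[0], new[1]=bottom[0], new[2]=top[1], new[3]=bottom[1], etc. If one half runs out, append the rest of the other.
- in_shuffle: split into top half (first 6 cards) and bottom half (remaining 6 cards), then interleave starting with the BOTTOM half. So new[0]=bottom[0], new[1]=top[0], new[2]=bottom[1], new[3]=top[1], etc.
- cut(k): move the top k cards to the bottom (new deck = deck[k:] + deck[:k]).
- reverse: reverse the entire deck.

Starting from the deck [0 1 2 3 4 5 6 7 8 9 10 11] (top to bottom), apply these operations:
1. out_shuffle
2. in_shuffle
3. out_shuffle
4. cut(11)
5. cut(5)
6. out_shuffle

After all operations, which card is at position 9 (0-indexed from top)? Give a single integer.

After op 1 (out_shuffle): [0 6 1 7 2 8 3 9 4 10 5 11]
After op 2 (in_shuffle): [3 0 9 6 4 1 10 7 5 2 11 8]
After op 3 (out_shuffle): [3 10 0 7 9 5 6 2 4 11 1 8]
After op 4 (cut(11)): [8 3 10 0 7 9 5 6 2 4 11 1]
After op 5 (cut(5)): [9 5 6 2 4 11 1 8 3 10 0 7]
After op 6 (out_shuffle): [9 1 5 8 6 3 2 10 4 0 11 7]
Position 9: card 0.

Answer: 0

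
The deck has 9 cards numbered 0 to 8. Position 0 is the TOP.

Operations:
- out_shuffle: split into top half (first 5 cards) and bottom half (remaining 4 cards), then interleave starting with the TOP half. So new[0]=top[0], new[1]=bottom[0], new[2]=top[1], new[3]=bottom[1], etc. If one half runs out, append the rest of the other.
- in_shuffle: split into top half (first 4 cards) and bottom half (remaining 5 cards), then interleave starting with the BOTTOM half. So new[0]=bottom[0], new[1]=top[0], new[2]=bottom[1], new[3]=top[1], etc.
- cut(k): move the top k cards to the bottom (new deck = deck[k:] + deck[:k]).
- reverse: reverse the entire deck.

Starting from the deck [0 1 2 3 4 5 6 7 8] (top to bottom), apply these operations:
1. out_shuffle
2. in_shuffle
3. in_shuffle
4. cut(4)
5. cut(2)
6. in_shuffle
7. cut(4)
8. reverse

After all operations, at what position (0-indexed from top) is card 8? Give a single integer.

Answer: 6

Derivation:
After op 1 (out_shuffle): [0 5 1 6 2 7 3 8 4]
After op 2 (in_shuffle): [2 0 7 5 3 1 8 6 4]
After op 3 (in_shuffle): [3 2 1 0 8 7 6 5 4]
After op 4 (cut(4)): [8 7 6 5 4 3 2 1 0]
After op 5 (cut(2)): [6 5 4 3 2 1 0 8 7]
After op 6 (in_shuffle): [2 6 1 5 0 4 8 3 7]
After op 7 (cut(4)): [0 4 8 3 7 2 6 1 5]
After op 8 (reverse): [5 1 6 2 7 3 8 4 0]
Card 8 is at position 6.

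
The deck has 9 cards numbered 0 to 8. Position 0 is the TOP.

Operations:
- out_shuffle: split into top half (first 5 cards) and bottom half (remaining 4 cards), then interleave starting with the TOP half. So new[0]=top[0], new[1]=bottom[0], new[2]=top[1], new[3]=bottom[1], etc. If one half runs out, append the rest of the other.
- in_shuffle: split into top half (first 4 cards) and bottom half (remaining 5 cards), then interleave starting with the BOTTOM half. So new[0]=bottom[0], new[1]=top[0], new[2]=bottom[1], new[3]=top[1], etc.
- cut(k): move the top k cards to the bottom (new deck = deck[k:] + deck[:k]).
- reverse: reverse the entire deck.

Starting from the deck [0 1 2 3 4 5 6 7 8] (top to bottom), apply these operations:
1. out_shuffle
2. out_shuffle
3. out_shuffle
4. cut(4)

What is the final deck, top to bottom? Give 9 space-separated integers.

After op 1 (out_shuffle): [0 5 1 6 2 7 3 8 4]
After op 2 (out_shuffle): [0 7 5 3 1 8 6 4 2]
After op 3 (out_shuffle): [0 8 7 6 5 4 3 2 1]
After op 4 (cut(4)): [5 4 3 2 1 0 8 7 6]

Answer: 5 4 3 2 1 0 8 7 6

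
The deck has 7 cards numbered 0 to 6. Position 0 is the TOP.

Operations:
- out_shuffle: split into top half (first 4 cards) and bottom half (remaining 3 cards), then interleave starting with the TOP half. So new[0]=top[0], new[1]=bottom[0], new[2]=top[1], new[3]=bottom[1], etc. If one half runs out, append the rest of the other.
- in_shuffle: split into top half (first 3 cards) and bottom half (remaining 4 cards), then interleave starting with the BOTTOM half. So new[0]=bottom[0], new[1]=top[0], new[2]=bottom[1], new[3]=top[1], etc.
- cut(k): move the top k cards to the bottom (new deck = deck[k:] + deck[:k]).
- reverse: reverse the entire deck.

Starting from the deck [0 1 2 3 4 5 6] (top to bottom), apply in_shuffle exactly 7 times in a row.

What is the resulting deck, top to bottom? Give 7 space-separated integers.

After op 1 (in_shuffle): [3 0 4 1 5 2 6]
After op 2 (in_shuffle): [1 3 5 0 2 4 6]
After op 3 (in_shuffle): [0 1 2 3 4 5 6]
After op 4 (in_shuffle): [3 0 4 1 5 2 6]
After op 5 (in_shuffle): [1 3 5 0 2 4 6]
After op 6 (in_shuffle): [0 1 2 3 4 5 6]
After op 7 (in_shuffle): [3 0 4 1 5 2 6]

Answer: 3 0 4 1 5 2 6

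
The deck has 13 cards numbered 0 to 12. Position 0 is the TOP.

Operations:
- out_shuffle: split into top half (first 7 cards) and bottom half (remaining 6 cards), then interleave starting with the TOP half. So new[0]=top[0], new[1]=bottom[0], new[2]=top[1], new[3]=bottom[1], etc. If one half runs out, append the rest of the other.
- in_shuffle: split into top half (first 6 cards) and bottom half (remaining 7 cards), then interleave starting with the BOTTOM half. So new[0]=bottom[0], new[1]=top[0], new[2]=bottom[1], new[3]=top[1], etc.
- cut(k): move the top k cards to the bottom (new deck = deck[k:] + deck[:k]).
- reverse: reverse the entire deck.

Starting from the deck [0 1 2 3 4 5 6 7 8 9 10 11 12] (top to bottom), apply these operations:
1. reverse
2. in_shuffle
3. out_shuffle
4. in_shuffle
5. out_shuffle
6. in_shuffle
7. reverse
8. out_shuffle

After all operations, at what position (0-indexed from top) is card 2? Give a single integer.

Answer: 5

Derivation:
After op 1 (reverse): [12 11 10 9 8 7 6 5 4 3 2 1 0]
After op 2 (in_shuffle): [6 12 5 11 4 10 3 9 2 8 1 7 0]
After op 3 (out_shuffle): [6 9 12 2 5 8 11 1 4 7 10 0 3]
After op 4 (in_shuffle): [11 6 1 9 4 12 7 2 10 5 0 8 3]
After op 5 (out_shuffle): [11 2 6 10 1 5 9 0 4 8 12 3 7]
After op 6 (in_shuffle): [9 11 0 2 4 6 8 10 12 1 3 5 7]
After op 7 (reverse): [7 5 3 1 12 10 8 6 4 2 0 11 9]
After op 8 (out_shuffle): [7 6 5 4 3 2 1 0 12 11 10 9 8]
Card 2 is at position 5.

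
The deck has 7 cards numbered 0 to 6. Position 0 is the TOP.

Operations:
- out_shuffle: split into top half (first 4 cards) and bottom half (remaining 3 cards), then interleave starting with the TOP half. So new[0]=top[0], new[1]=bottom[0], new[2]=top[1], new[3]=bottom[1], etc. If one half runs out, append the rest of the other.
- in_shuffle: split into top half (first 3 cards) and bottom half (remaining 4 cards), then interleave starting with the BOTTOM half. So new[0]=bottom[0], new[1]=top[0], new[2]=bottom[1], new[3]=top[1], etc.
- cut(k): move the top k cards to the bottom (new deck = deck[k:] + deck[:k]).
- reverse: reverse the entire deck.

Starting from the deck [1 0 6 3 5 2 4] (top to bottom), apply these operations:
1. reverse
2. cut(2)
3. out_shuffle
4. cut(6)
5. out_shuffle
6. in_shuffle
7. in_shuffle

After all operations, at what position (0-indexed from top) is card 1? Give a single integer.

Answer: 5

Derivation:
After op 1 (reverse): [4 2 5 3 6 0 1]
After op 2 (cut(2)): [5 3 6 0 1 4 2]
After op 3 (out_shuffle): [5 1 3 4 6 2 0]
After op 4 (cut(6)): [0 5 1 3 4 6 2]
After op 5 (out_shuffle): [0 4 5 6 1 2 3]
After op 6 (in_shuffle): [6 0 1 4 2 5 3]
After op 7 (in_shuffle): [4 6 2 0 5 1 3]
Card 1 is at position 5.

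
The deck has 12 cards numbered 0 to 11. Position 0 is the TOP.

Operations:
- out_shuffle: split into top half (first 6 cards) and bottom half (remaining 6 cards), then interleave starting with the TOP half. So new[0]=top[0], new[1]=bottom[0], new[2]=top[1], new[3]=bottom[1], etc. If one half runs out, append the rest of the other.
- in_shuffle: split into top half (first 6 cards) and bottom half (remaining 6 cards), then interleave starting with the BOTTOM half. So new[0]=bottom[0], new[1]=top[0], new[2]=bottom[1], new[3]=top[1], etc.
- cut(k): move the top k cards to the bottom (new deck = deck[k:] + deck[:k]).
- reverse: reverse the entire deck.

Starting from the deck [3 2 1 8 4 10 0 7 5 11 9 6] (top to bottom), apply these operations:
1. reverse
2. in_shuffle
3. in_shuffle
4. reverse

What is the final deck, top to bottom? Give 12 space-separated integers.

Answer: 11 0 8 3 9 7 4 2 6 5 10 1

Derivation:
After op 1 (reverse): [6 9 11 5 7 0 10 4 8 1 2 3]
After op 2 (in_shuffle): [10 6 4 9 8 11 1 5 2 7 3 0]
After op 3 (in_shuffle): [1 10 5 6 2 4 7 9 3 8 0 11]
After op 4 (reverse): [11 0 8 3 9 7 4 2 6 5 10 1]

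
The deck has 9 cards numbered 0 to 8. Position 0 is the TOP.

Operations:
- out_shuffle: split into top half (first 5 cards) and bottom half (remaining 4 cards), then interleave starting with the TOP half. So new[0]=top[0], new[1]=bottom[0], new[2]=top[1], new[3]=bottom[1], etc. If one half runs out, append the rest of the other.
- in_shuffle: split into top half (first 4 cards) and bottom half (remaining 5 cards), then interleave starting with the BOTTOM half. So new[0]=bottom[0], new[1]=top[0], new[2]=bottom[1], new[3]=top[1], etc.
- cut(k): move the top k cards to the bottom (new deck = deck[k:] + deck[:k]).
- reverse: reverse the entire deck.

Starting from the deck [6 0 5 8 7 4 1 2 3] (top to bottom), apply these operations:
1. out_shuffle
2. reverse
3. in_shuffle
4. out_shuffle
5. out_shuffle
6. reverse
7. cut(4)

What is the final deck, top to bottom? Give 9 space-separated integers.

After op 1 (out_shuffle): [6 4 0 1 5 2 8 3 7]
After op 2 (reverse): [7 3 8 2 5 1 0 4 6]
After op 3 (in_shuffle): [5 7 1 3 0 8 4 2 6]
After op 4 (out_shuffle): [5 8 7 4 1 2 3 6 0]
After op 5 (out_shuffle): [5 2 8 3 7 6 4 0 1]
After op 6 (reverse): [1 0 4 6 7 3 8 2 5]
After op 7 (cut(4)): [7 3 8 2 5 1 0 4 6]

Answer: 7 3 8 2 5 1 0 4 6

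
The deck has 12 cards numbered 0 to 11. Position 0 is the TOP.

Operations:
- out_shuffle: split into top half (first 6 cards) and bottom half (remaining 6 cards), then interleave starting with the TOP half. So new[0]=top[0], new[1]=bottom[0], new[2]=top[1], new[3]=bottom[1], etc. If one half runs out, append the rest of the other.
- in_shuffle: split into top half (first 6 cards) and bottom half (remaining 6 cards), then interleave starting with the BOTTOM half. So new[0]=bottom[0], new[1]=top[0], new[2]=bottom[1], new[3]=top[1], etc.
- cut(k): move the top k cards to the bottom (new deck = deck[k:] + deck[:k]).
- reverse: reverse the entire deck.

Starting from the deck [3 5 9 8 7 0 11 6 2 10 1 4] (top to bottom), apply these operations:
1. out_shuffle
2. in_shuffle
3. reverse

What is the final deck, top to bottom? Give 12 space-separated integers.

Answer: 2 4 9 0 6 1 5 7 11 10 3 8

Derivation:
After op 1 (out_shuffle): [3 11 5 6 9 2 8 10 7 1 0 4]
After op 2 (in_shuffle): [8 3 10 11 7 5 1 6 0 9 4 2]
After op 3 (reverse): [2 4 9 0 6 1 5 7 11 10 3 8]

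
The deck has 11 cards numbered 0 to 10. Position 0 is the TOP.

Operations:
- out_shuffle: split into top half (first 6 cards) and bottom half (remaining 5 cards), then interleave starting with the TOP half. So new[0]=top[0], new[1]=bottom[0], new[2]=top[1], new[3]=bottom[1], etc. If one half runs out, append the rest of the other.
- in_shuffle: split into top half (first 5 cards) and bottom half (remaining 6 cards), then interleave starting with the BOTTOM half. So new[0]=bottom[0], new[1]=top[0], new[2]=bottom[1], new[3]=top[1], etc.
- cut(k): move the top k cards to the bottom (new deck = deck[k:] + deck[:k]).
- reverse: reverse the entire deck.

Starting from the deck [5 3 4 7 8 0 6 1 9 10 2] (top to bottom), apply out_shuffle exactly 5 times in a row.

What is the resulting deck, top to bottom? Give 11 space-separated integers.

Answer: 5 2 10 9 1 6 0 8 7 4 3

Derivation:
After op 1 (out_shuffle): [5 6 3 1 4 9 7 10 8 2 0]
After op 2 (out_shuffle): [5 7 6 10 3 8 1 2 4 0 9]
After op 3 (out_shuffle): [5 1 7 2 6 4 10 0 3 9 8]
After op 4 (out_shuffle): [5 10 1 0 7 3 2 9 6 8 4]
After op 5 (out_shuffle): [5 2 10 9 1 6 0 8 7 4 3]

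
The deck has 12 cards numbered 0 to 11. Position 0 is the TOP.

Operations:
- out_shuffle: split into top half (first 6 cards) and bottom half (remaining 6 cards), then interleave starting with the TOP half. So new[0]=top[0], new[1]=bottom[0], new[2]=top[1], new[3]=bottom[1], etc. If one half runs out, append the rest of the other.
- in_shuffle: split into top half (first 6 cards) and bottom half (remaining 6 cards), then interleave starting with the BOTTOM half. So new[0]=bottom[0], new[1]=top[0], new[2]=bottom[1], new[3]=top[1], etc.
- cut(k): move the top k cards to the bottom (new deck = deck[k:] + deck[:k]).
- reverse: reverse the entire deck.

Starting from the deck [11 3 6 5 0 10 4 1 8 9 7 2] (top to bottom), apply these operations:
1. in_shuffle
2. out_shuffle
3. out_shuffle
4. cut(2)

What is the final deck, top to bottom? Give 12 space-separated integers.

Answer: 9 0 11 8 5 2 1 6 7 10 4 3

Derivation:
After op 1 (in_shuffle): [4 11 1 3 8 6 9 5 7 0 2 10]
After op 2 (out_shuffle): [4 9 11 5 1 7 3 0 8 2 6 10]
After op 3 (out_shuffle): [4 3 9 0 11 8 5 2 1 6 7 10]
After op 4 (cut(2)): [9 0 11 8 5 2 1 6 7 10 4 3]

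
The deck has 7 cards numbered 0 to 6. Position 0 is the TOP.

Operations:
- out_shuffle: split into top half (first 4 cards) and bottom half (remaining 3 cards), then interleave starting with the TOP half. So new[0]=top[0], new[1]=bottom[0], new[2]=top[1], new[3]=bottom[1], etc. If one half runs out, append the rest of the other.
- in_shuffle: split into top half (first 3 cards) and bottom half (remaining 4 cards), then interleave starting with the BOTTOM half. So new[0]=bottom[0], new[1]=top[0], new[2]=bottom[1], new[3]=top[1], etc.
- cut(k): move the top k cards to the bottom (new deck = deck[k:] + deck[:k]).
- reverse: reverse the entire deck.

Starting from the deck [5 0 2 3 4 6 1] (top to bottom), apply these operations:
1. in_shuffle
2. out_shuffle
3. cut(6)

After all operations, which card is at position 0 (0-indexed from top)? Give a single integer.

After op 1 (in_shuffle): [3 5 4 0 6 2 1]
After op 2 (out_shuffle): [3 6 5 2 4 1 0]
After op 3 (cut(6)): [0 3 6 5 2 4 1]
Position 0: card 0.

Answer: 0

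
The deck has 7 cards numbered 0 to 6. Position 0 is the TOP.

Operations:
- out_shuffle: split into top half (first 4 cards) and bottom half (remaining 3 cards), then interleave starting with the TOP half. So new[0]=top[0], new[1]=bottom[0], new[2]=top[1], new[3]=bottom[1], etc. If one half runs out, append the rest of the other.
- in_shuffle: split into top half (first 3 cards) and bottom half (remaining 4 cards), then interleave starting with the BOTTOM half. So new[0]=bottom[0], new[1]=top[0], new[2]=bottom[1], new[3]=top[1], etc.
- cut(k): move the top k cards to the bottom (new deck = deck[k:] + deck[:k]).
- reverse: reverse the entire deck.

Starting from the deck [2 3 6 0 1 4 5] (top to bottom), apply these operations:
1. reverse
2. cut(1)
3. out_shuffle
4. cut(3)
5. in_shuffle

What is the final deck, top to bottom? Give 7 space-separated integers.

Answer: 6 2 4 0 3 5 1

Derivation:
After op 1 (reverse): [5 4 1 0 6 3 2]
After op 2 (cut(1)): [4 1 0 6 3 2 5]
After op 3 (out_shuffle): [4 3 1 2 0 5 6]
After op 4 (cut(3)): [2 0 5 6 4 3 1]
After op 5 (in_shuffle): [6 2 4 0 3 5 1]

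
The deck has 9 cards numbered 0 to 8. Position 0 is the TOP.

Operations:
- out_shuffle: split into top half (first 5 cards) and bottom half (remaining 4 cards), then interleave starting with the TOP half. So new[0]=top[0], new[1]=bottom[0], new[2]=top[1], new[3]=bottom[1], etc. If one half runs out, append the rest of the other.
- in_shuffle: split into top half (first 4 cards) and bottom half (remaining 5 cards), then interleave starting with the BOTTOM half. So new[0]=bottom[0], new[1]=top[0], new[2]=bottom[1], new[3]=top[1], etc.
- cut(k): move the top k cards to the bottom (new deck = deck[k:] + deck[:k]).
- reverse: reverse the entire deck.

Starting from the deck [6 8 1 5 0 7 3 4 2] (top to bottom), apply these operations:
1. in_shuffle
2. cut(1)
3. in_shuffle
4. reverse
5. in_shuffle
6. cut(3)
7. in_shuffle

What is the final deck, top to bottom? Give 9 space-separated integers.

After op 1 (in_shuffle): [0 6 7 8 3 1 4 5 2]
After op 2 (cut(1)): [6 7 8 3 1 4 5 2 0]
After op 3 (in_shuffle): [1 6 4 7 5 8 2 3 0]
After op 4 (reverse): [0 3 2 8 5 7 4 6 1]
After op 5 (in_shuffle): [5 0 7 3 4 2 6 8 1]
After op 6 (cut(3)): [3 4 2 6 8 1 5 0 7]
After op 7 (in_shuffle): [8 3 1 4 5 2 0 6 7]

Answer: 8 3 1 4 5 2 0 6 7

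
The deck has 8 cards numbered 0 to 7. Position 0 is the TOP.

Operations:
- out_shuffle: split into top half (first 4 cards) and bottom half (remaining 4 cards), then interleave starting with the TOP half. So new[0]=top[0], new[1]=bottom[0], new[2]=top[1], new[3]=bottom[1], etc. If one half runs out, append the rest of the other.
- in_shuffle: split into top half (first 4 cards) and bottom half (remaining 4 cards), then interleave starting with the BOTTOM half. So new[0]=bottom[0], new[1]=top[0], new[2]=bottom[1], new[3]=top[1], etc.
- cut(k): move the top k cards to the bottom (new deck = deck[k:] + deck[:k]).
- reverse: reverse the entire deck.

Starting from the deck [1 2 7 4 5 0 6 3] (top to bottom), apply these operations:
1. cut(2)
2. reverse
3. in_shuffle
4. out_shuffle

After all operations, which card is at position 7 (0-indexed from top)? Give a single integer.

Answer: 6

Derivation:
After op 1 (cut(2)): [7 4 5 0 6 3 1 2]
After op 2 (reverse): [2 1 3 6 0 5 4 7]
After op 3 (in_shuffle): [0 2 5 1 4 3 7 6]
After op 4 (out_shuffle): [0 4 2 3 5 7 1 6]
Position 7: card 6.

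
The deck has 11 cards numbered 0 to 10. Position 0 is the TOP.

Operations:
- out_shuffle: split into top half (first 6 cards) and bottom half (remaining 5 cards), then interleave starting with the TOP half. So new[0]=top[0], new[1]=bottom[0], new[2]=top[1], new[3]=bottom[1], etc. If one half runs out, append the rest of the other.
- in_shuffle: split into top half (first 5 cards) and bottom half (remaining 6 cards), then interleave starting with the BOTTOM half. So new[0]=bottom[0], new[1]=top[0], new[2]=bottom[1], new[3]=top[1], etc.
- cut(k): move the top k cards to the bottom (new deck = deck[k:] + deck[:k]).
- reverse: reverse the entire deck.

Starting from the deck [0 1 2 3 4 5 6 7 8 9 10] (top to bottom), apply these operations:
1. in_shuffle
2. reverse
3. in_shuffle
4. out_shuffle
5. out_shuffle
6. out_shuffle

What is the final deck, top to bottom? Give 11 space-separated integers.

After op 1 (in_shuffle): [5 0 6 1 7 2 8 3 9 4 10]
After op 2 (reverse): [10 4 9 3 8 2 7 1 6 0 5]
After op 3 (in_shuffle): [2 10 7 4 1 9 6 3 0 8 5]
After op 4 (out_shuffle): [2 6 10 3 7 0 4 8 1 5 9]
After op 5 (out_shuffle): [2 4 6 8 10 1 3 5 7 9 0]
After op 6 (out_shuffle): [2 3 4 5 6 7 8 9 10 0 1]

Answer: 2 3 4 5 6 7 8 9 10 0 1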